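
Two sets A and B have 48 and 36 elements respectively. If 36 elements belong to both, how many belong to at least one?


|A ∪ B| = |A| + |B| - |A ∩ B|
= 48 + 36 - 36
= 48

|A ∪ B| = 48


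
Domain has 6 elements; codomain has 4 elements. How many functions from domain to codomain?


Each of |A| = 6 inputs maps to any of |B| = 4 outputs.
# functions = |B|^|A| = 4^6
= 4096

Number of functions = 4096


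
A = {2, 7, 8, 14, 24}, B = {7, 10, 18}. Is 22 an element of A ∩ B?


A = {2, 7, 8, 14, 24}, B = {7, 10, 18}
A ∩ B = elements in both A and B
A ∩ B = {7}
Checking if 22 ∈ A ∩ B
22 is not in A ∩ B → False

22 ∉ A ∩ B


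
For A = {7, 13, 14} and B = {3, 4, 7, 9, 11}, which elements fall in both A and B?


A = {7, 13, 14}
B = {3, 4, 7, 9, 11}
Region: in both A and B
Elements: {7}

Elements in both A and B: {7}


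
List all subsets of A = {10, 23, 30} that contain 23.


A subset of A contains 23 iff the remaining 2 elements form any subset of A \ {23}.
Count: 2^(n-1) = 2^2 = 4
Subsets containing 23: {23}, {10, 23}, {23, 30}, {10, 23, 30}

Subsets containing 23 (4 total): {23}, {10, 23}, {23, 30}, {10, 23, 30}


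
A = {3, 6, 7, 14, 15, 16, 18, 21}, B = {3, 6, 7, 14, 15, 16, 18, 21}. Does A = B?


Two sets are equal iff they have exactly the same elements.
A = {3, 6, 7, 14, 15, 16, 18, 21}
B = {3, 6, 7, 14, 15, 16, 18, 21}
Same elements → A = B

Yes, A = B


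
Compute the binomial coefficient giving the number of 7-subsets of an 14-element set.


C(n,k) = n! / (k!(n-k)!)
C(14,7) = 14! / (7!7!)
= 3432

C(14,7) = 3432


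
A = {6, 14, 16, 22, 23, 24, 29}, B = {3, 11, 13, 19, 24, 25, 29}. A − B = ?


A \ B = elements in A but not in B
A = {6, 14, 16, 22, 23, 24, 29}
B = {3, 11, 13, 19, 24, 25, 29}
Remove from A any elements in B
A \ B = {6, 14, 16, 22, 23}

A \ B = {6, 14, 16, 22, 23}


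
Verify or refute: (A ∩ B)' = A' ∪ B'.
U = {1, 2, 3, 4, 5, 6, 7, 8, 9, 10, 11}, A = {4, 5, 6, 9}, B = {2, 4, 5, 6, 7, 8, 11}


LHS: A ∩ B = {4, 5, 6}
(A ∩ B)' = U \ (A ∩ B) = {1, 2, 3, 7, 8, 9, 10, 11}
A' = {1, 2, 3, 7, 8, 10, 11}, B' = {1, 3, 9, 10}
Claimed RHS: A' ∪ B' = {1, 2, 3, 7, 8, 9, 10, 11}
Identity is VALID: LHS = RHS = {1, 2, 3, 7, 8, 9, 10, 11} ✓

Identity is valid. (A ∩ B)' = A' ∪ B' = {1, 2, 3, 7, 8, 9, 10, 11}


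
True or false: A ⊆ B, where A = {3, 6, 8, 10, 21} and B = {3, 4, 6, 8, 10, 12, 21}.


A ⊆ B means every element of A is in B.
All elements of A are in B.
So A ⊆ B.

Yes, A ⊆ B


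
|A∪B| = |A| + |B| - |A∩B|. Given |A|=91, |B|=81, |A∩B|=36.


|A ∪ B| = |A| + |B| - |A ∩ B|
= 91 + 81 - 36
= 136

|A ∪ B| = 136


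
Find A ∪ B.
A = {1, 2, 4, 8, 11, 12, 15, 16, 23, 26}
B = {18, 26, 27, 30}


A ∪ B = all elements in A or B (or both)
A = {1, 2, 4, 8, 11, 12, 15, 16, 23, 26}
B = {18, 26, 27, 30}
A ∪ B = {1, 2, 4, 8, 11, 12, 15, 16, 18, 23, 26, 27, 30}

A ∪ B = {1, 2, 4, 8, 11, 12, 15, 16, 18, 23, 26, 27, 30}


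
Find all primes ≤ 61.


Checking each candidate:
Condition: primes ≤ 61
Result = {2, 3, 5, 7, 11, 13, 17, 19, 23, 29, 31, 37, 41, 43, 47, 53, 59, 61}

{2, 3, 5, 7, 11, 13, 17, 19, 23, 29, 31, 37, 41, 43, 47, 53, 59, 61}


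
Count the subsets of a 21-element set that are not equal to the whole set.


Total subsets = 2^n = 2^21 = 2097152
Proper subsets exclude the set itself: 2^n - 1
= 2097152 - 1
= 2097151

Number of proper subsets = 2097151


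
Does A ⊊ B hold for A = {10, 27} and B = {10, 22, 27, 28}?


A ⊂ B requires: A ⊆ B AND A ≠ B.
A ⊆ B? Yes
A = B? No
A ⊂ B: Yes (A is a proper subset of B)

Yes, A ⊂ B


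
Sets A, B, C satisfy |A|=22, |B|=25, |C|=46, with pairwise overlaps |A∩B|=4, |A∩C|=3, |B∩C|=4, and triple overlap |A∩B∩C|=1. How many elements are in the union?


|A∪B∪C| = |A|+|B|+|C| - |A∩B|-|A∩C|-|B∩C| + |A∩B∩C|
= 22+25+46 - 4-3-4 + 1
= 93 - 11 + 1
= 83

|A ∪ B ∪ C| = 83


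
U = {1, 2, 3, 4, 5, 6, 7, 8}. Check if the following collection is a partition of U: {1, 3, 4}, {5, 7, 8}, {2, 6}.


A partition requires: (1) non-empty parts, (2) pairwise disjoint, (3) union = U
Parts: {1, 3, 4}, {5, 7, 8}, {2, 6}
Union of parts: {1, 2, 3, 4, 5, 6, 7, 8}
U = {1, 2, 3, 4, 5, 6, 7, 8}
All non-empty? True
Pairwise disjoint? True
Covers U? True

Yes, valid partition


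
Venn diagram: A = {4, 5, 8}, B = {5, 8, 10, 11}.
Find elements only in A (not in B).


A = {4, 5, 8}
B = {5, 8, 10, 11}
Region: only in A (not in B)
Elements: {4}

Elements only in A (not in B): {4}


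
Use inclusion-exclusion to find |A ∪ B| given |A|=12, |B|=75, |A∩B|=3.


|A ∪ B| = |A| + |B| - |A ∩ B|
= 12 + 75 - 3
= 84

|A ∪ B| = 84


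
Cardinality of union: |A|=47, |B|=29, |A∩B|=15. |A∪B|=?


|A ∪ B| = |A| + |B| - |A ∩ B|
= 47 + 29 - 15
= 61

|A ∪ B| = 61


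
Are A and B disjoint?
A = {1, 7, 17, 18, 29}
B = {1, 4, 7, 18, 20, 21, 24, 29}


Disjoint means A ∩ B = ∅.
A ∩ B = {1, 7, 18, 29}
A ∩ B ≠ ∅, so A and B are NOT disjoint.

No, A and B are not disjoint (A ∩ B = {1, 7, 18, 29})


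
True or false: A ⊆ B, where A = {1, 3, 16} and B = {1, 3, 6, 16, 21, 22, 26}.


A ⊆ B means every element of A is in B.
All elements of A are in B.
So A ⊆ B.

Yes, A ⊆ B


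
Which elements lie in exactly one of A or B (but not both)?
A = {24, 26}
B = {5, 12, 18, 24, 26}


A △ B = (A \ B) ∪ (B \ A) = elements in exactly one of A or B
A \ B = ∅
B \ A = {5, 12, 18}
A △ B = {5, 12, 18}

A △ B = {5, 12, 18}


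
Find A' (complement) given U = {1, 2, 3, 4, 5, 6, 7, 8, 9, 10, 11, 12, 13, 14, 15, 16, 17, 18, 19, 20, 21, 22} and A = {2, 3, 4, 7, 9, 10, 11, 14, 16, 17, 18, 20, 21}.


Aᶜ = U \ A = elements in U but not in A
U = {1, 2, 3, 4, 5, 6, 7, 8, 9, 10, 11, 12, 13, 14, 15, 16, 17, 18, 19, 20, 21, 22}
A = {2, 3, 4, 7, 9, 10, 11, 14, 16, 17, 18, 20, 21}
Aᶜ = {1, 5, 6, 8, 12, 13, 15, 19, 22}

Aᶜ = {1, 5, 6, 8, 12, 13, 15, 19, 22}


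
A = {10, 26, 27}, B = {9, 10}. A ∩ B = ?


A ∩ B = elements in both A and B
A = {10, 26, 27}
B = {9, 10}
A ∩ B = {10}

A ∩ B = {10}


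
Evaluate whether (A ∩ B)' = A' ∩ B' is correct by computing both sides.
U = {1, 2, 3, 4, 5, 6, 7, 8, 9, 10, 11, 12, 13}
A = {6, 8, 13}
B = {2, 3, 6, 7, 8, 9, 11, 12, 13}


LHS: A ∩ B = {6, 8, 13}
(A ∩ B)' = U \ (A ∩ B) = {1, 2, 3, 4, 5, 7, 9, 10, 11, 12}
A' = {1, 2, 3, 4, 5, 7, 9, 10, 11, 12}, B' = {1, 4, 5, 10}
Claimed RHS: A' ∩ B' = {1, 4, 5, 10}
Identity is INVALID: LHS = {1, 2, 3, 4, 5, 7, 9, 10, 11, 12} but the RHS claimed here equals {1, 4, 5, 10}. The correct form is (A ∩ B)' = A' ∪ B'.

Identity is invalid: (A ∩ B)' = {1, 2, 3, 4, 5, 7, 9, 10, 11, 12} but A' ∩ B' = {1, 4, 5, 10}. The correct De Morgan law is (A ∩ B)' = A' ∪ B'.


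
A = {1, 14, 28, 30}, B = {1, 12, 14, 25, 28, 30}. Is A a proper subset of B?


A ⊂ B requires: A ⊆ B AND A ≠ B.
A ⊆ B? Yes
A = B? No
A ⊂ B: Yes (A is a proper subset of B)

Yes, A ⊂ B


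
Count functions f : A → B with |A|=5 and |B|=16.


Each of |A| = 5 inputs maps to any of |B| = 16 outputs.
# functions = |B|^|A| = 16^5
= 1048576

Number of functions = 1048576


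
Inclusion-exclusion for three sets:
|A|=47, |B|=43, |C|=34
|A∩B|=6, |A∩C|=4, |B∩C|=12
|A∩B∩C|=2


|A∪B∪C| = |A|+|B|+|C| - |A∩B|-|A∩C|-|B∩C| + |A∩B∩C|
= 47+43+34 - 6-4-12 + 2
= 124 - 22 + 2
= 104

|A ∪ B ∪ C| = 104


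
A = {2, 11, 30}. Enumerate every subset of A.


|A| = 3, so |P(A)| = 2^3 = 8
Enumerate subsets by cardinality (0 to 3):
∅, {2}, {11}, {30}, {2, 11}, {2, 30}, {11, 30}, {2, 11, 30}

P(A) has 8 subsets: ∅, {2}, {11}, {30}, {2, 11}, {2, 30}, {11, 30}, {2, 11, 30}


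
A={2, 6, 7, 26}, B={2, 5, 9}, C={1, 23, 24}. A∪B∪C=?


A ∪ B = {2, 5, 6, 7, 9, 26}
(A ∪ B) ∪ C = {1, 2, 5, 6, 7, 9, 23, 24, 26}

A ∪ B ∪ C = {1, 2, 5, 6, 7, 9, 23, 24, 26}


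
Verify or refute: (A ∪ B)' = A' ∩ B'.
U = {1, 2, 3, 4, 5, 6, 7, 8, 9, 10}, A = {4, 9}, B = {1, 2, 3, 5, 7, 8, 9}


LHS: A ∪ B = {1, 2, 3, 4, 5, 7, 8, 9}
(A ∪ B)' = U \ (A ∪ B) = {6, 10}
A' = {1, 2, 3, 5, 6, 7, 8, 10}, B' = {4, 6, 10}
Claimed RHS: A' ∩ B' = {6, 10}
Identity is VALID: LHS = RHS = {6, 10} ✓

Identity is valid. (A ∪ B)' = A' ∩ B' = {6, 10}


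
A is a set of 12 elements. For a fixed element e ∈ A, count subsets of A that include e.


Subsets of A containing e correspond to subsets of A \ {e}, which has 11 elements.
Count = 2^(n-1) = 2^11
= 2048

Number of subsets containing e = 2048


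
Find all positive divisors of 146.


Checking each candidate:
Condition: positive divisors of 146
Result = {1, 2, 73, 146}

{1, 2, 73, 146}


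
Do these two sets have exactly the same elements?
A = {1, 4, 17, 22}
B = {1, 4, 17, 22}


Two sets are equal iff they have exactly the same elements.
A = {1, 4, 17, 22}
B = {1, 4, 17, 22}
Same elements → A = B

Yes, A = B


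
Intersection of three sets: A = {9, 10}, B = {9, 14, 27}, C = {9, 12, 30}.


A ∩ B = {9}
(A ∩ B) ∩ C = {9}

A ∩ B ∩ C = {9}


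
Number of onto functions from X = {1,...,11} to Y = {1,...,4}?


n = |X| = 11, k = |Y| = 4. Surjections via inclusion-exclusion:
S(n,k) = Σ(-1)^i × C(k,i) × (k-i)^n, i=0 to k
i=0: (-1)^0×C(4,0)×4^11 = 4194304
i=1: (-1)^1×C(4,1)×3^11 = -708588
i=2: (-1)^2×C(4,2)×2^11 = 12288
i=3: (-1)^3×C(4,3)×1^11 = -4
i=4: (-1)^4×C(4,4)×0^11 = 0
Total = 3498000

Number of surjections = 3498000


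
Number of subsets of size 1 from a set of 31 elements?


C(n,k) = n! / (k!(n-k)!)
C(31,1) = 31! / (1!30!)
= 31

C(31,1) = 31


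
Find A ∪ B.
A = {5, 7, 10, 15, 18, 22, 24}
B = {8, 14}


A ∪ B = all elements in A or B (or both)
A = {5, 7, 10, 15, 18, 22, 24}
B = {8, 14}
A ∪ B = {5, 7, 8, 10, 14, 15, 18, 22, 24}

A ∪ B = {5, 7, 8, 10, 14, 15, 18, 22, 24}


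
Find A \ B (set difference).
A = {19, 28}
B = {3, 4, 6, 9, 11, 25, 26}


A \ B = elements in A but not in B
A = {19, 28}
B = {3, 4, 6, 9, 11, 25, 26}
Remove from A any elements in B
A \ B = {19, 28}

A \ B = {19, 28}


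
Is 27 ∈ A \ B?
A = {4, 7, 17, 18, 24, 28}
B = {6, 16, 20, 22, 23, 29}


A = {4, 7, 17, 18, 24, 28}, B = {6, 16, 20, 22, 23, 29}
A \ B = elements in A but not in B
A \ B = {4, 7, 17, 18, 24, 28}
Checking if 27 ∈ A \ B
27 is not in A \ B → False

27 ∉ A \ B


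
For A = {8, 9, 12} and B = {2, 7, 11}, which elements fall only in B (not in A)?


A = {8, 9, 12}
B = {2, 7, 11}
Region: only in B (not in A)
Elements: {2, 7, 11}

Elements only in B (not in A): {2, 7, 11}


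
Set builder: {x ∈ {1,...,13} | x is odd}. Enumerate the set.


Checking each candidate:
Condition: odd numbers in {1,...,13}
Result = {1, 3, 5, 7, 9, 11, 13}

{1, 3, 5, 7, 9, 11, 13}


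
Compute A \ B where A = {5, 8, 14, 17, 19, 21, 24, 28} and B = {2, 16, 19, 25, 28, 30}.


A \ B = elements in A but not in B
A = {5, 8, 14, 17, 19, 21, 24, 28}
B = {2, 16, 19, 25, 28, 30}
Remove from A any elements in B
A \ B = {5, 8, 14, 17, 21, 24}

A \ B = {5, 8, 14, 17, 21, 24}


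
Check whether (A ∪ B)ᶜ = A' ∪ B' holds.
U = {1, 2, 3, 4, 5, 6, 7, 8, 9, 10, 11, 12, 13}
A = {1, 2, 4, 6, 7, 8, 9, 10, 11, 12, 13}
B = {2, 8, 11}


LHS: A ∪ B = {1, 2, 4, 6, 7, 8, 9, 10, 11, 12, 13}
(A ∪ B)' = U \ (A ∪ B) = {3, 5}
A' = {3, 5}, B' = {1, 3, 4, 5, 6, 7, 9, 10, 12, 13}
Claimed RHS: A' ∪ B' = {1, 3, 4, 5, 6, 7, 9, 10, 12, 13}
Identity is INVALID: LHS = {3, 5} but the RHS claimed here equals {1, 3, 4, 5, 6, 7, 9, 10, 12, 13}. The correct form is (A ∪ B)' = A' ∩ B'.

Identity is invalid: (A ∪ B)' = {3, 5} but A' ∪ B' = {1, 3, 4, 5, 6, 7, 9, 10, 12, 13}. The correct De Morgan law is (A ∪ B)' = A' ∩ B'.


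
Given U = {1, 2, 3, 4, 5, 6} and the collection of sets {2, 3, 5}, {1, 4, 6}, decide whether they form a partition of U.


A partition requires: (1) non-empty parts, (2) pairwise disjoint, (3) union = U
Parts: {2, 3, 5}, {1, 4, 6}
Union of parts: {1, 2, 3, 4, 5, 6}
U = {1, 2, 3, 4, 5, 6}
All non-empty? True
Pairwise disjoint? True
Covers U? True

Yes, valid partition


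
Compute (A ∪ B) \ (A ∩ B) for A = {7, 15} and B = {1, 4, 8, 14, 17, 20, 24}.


A △ B = (A \ B) ∪ (B \ A) = elements in exactly one of A or B
A \ B = {7, 15}
B \ A = {1, 4, 8, 14, 17, 20, 24}
A △ B = {1, 4, 7, 8, 14, 15, 17, 20, 24}

A △ B = {1, 4, 7, 8, 14, 15, 17, 20, 24}


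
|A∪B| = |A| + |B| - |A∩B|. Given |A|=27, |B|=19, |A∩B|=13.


|A ∪ B| = |A| + |B| - |A ∩ B|
= 27 + 19 - 13
= 33

|A ∪ B| = 33


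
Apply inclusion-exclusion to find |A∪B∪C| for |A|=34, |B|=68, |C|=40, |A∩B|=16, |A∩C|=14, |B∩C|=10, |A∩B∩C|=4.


|A∪B∪C| = |A|+|B|+|C| - |A∩B|-|A∩C|-|B∩C| + |A∩B∩C|
= 34+68+40 - 16-14-10 + 4
= 142 - 40 + 4
= 106

|A ∪ B ∪ C| = 106


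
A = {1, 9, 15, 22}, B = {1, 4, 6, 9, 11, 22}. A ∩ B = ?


A ∩ B = elements in both A and B
A = {1, 9, 15, 22}
B = {1, 4, 6, 9, 11, 22}
A ∩ B = {1, 9, 22}

A ∩ B = {1, 9, 22}


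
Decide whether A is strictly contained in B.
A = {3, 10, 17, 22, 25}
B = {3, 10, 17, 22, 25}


A ⊂ B requires: A ⊆ B AND A ≠ B.
A ⊆ B? Yes
A = B? Yes
A = B, so A is not a PROPER subset.

No, A is not a proper subset of B


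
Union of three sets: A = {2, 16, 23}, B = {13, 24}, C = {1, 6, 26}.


A ∪ B = {2, 13, 16, 23, 24}
(A ∪ B) ∪ C = {1, 2, 6, 13, 16, 23, 24, 26}

A ∪ B ∪ C = {1, 2, 6, 13, 16, 23, 24, 26}


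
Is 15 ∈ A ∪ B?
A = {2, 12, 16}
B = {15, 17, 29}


A = {2, 12, 16}, B = {15, 17, 29}
A ∪ B = all elements in A or B
A ∪ B = {2, 12, 15, 16, 17, 29}
Checking if 15 ∈ A ∪ B
15 is in A ∪ B → True

15 ∈ A ∪ B


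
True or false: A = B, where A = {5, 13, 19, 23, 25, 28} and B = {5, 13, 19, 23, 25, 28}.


Two sets are equal iff they have exactly the same elements.
A = {5, 13, 19, 23, 25, 28}
B = {5, 13, 19, 23, 25, 28}
Same elements → A = B

Yes, A = B


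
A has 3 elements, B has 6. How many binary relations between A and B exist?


A relation from A to B is any subset of A × B.
|A × B| = 3 × 6 = 18
# relations = 2^|A × B| = 2^18 = 262144

Number of relations = 262144


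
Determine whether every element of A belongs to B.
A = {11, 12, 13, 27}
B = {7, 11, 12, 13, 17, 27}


A ⊆ B means every element of A is in B.
All elements of A are in B.
So A ⊆ B.

Yes, A ⊆ B


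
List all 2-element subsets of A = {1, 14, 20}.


|A| = 3, so A has C(3,2) = 3 subsets of size 2.
Enumerate by choosing 2 elements from A at a time:
{1, 14}, {1, 20}, {14, 20}

2-element subsets (3 total): {1, 14}, {1, 20}, {14, 20}


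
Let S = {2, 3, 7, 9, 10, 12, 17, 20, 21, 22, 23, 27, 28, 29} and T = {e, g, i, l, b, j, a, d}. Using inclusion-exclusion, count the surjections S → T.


n = |S| = 14, k = |T| = 8. Surjections via inclusion-exclusion:
S(n,k) = Σ(-1)^i × C(k,i) × (k-i)^n, i=0 to k
i=0: (-1)^0×C(8,0)×8^14 = 4398046511104
i=1: (-1)^1×C(8,1)×7^14 = -5425784582792
i=2: (-1)^2×C(8,2)×6^14 = 2194196594688
i=3: (-1)^3×C(8,3)×5^14 = -341796875000
i=4: (-1)^4×C(8,4)×4^14 = 18790481920
i=5: (-1)^5×C(8,5)×3^14 = -267846264
i=6: (-1)^6×C(8,6)×2^14 = 458752
i=7: (-1)^7×C(8,7)×1^14 = -8
i=8: (-1)^8×C(8,8)×0^14 = 0
Total = 843184742400

Number of surjections = 843184742400


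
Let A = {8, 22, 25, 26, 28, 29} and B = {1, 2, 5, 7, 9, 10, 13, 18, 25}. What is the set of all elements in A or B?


A ∪ B = all elements in A or B (or both)
A = {8, 22, 25, 26, 28, 29}
B = {1, 2, 5, 7, 9, 10, 13, 18, 25}
A ∪ B = {1, 2, 5, 7, 8, 9, 10, 13, 18, 22, 25, 26, 28, 29}

A ∪ B = {1, 2, 5, 7, 8, 9, 10, 13, 18, 22, 25, 26, 28, 29}


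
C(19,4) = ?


C(n,k) = n! / (k!(n-k)!)
C(19,4) = 19! / (4!15!)
= 3876

C(19,4) = 3876


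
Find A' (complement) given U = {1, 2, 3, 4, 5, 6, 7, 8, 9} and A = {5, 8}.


Aᶜ = U \ A = elements in U but not in A
U = {1, 2, 3, 4, 5, 6, 7, 8, 9}
A = {5, 8}
Aᶜ = {1, 2, 3, 4, 6, 7, 9}

Aᶜ = {1, 2, 3, 4, 6, 7, 9}


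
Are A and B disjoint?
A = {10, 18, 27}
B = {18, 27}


Disjoint means A ∩ B = ∅.
A ∩ B = {18, 27}
A ∩ B ≠ ∅, so A and B are NOT disjoint.

No, A and B are not disjoint (A ∩ B = {18, 27})


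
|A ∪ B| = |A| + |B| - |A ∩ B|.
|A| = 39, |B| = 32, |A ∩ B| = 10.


|A ∪ B| = |A| + |B| - |A ∩ B|
= 39 + 32 - 10
= 61

|A ∪ B| = 61


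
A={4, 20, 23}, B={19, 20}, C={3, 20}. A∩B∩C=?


A ∩ B = {20}
(A ∩ B) ∩ C = {20}

A ∩ B ∩ C = {20}


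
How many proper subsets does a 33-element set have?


Total subsets = 2^n = 2^33 = 8589934592
Proper subsets exclude the set itself: 2^n - 1
= 8589934592 - 1
= 8589934591

Number of proper subsets = 8589934591


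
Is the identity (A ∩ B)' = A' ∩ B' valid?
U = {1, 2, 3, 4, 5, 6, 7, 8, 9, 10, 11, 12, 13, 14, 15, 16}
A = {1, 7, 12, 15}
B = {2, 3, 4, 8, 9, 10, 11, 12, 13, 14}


LHS: A ∩ B = {12}
(A ∩ B)' = U \ (A ∩ B) = {1, 2, 3, 4, 5, 6, 7, 8, 9, 10, 11, 13, 14, 15, 16}
A' = {2, 3, 4, 5, 6, 8, 9, 10, 11, 13, 14, 16}, B' = {1, 5, 6, 7, 15, 16}
Claimed RHS: A' ∩ B' = {5, 6, 16}
Identity is INVALID: LHS = {1, 2, 3, 4, 5, 6, 7, 8, 9, 10, 11, 13, 14, 15, 16} but the RHS claimed here equals {5, 6, 16}. The correct form is (A ∩ B)' = A' ∪ B'.

Identity is invalid: (A ∩ B)' = {1, 2, 3, 4, 5, 6, 7, 8, 9, 10, 11, 13, 14, 15, 16} but A' ∩ B' = {5, 6, 16}. The correct De Morgan law is (A ∩ B)' = A' ∪ B'.


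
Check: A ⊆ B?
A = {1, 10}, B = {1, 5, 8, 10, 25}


A ⊆ B means every element of A is in B.
All elements of A are in B.
So A ⊆ B.

Yes, A ⊆ B


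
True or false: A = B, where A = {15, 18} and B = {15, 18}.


Two sets are equal iff they have exactly the same elements.
A = {15, 18}
B = {15, 18}
Same elements → A = B

Yes, A = B


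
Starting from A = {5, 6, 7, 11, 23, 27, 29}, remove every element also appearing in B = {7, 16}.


A \ B = elements in A but not in B
A = {5, 6, 7, 11, 23, 27, 29}
B = {7, 16}
Remove from A any elements in B
A \ B = {5, 6, 11, 23, 27, 29}

A \ B = {5, 6, 11, 23, 27, 29}


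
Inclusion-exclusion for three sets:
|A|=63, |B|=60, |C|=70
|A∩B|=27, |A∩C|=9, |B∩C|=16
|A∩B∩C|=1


|A∪B∪C| = |A|+|B|+|C| - |A∩B|-|A∩C|-|B∩C| + |A∩B∩C|
= 63+60+70 - 27-9-16 + 1
= 193 - 52 + 1
= 142

|A ∪ B ∪ C| = 142


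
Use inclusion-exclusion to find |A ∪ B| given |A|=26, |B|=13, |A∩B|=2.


|A ∪ B| = |A| + |B| - |A ∩ B|
= 26 + 13 - 2
= 37

|A ∪ B| = 37


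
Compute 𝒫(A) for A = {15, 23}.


|A| = 2, so |P(A)| = 2^2 = 4
Enumerate subsets by cardinality (0 to 2):
∅, {15}, {23}, {15, 23}

P(A) has 4 subsets: ∅, {15}, {23}, {15, 23}


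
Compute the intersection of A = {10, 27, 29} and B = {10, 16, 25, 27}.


A ∩ B = elements in both A and B
A = {10, 27, 29}
B = {10, 16, 25, 27}
A ∩ B = {10, 27}

A ∩ B = {10, 27}


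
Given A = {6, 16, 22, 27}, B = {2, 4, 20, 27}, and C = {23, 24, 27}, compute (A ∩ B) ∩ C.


A ∩ B = {27}
(A ∩ B) ∩ C = {27}

A ∩ B ∩ C = {27}


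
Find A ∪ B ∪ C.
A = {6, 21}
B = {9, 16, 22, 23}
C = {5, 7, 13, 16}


A ∪ B = {6, 9, 16, 21, 22, 23}
(A ∪ B) ∪ C = {5, 6, 7, 9, 13, 16, 21, 22, 23}

A ∪ B ∪ C = {5, 6, 7, 9, 13, 16, 21, 22, 23}


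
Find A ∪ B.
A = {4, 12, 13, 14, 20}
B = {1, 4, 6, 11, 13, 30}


A ∪ B = all elements in A or B (or both)
A = {4, 12, 13, 14, 20}
B = {1, 4, 6, 11, 13, 30}
A ∪ B = {1, 4, 6, 11, 12, 13, 14, 20, 30}

A ∪ B = {1, 4, 6, 11, 12, 13, 14, 20, 30}


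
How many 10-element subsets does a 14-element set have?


C(n,k) = n! / (k!(n-k)!)
C(14,10) = 14! / (10!4!)
= 1001

C(14,10) = 1001


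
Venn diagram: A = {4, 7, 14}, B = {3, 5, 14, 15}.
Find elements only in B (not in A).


A = {4, 7, 14}
B = {3, 5, 14, 15}
Region: only in B (not in A)
Elements: {3, 5, 15}

Elements only in B (not in A): {3, 5, 15}


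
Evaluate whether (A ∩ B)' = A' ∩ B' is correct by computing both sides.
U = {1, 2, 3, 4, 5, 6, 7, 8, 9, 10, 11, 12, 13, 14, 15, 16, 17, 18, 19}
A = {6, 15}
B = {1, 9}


LHS: A ∩ B = ∅
(A ∩ B)' = U \ (A ∩ B) = {1, 2, 3, 4, 5, 6, 7, 8, 9, 10, 11, 12, 13, 14, 15, 16, 17, 18, 19}
A' = {1, 2, 3, 4, 5, 7, 8, 9, 10, 11, 12, 13, 14, 16, 17, 18, 19}, B' = {2, 3, 4, 5, 6, 7, 8, 10, 11, 12, 13, 14, 15, 16, 17, 18, 19}
Claimed RHS: A' ∩ B' = {2, 3, 4, 5, 7, 8, 10, 11, 12, 13, 14, 16, 17, 18, 19}
Identity is INVALID: LHS = {1, 2, 3, 4, 5, 6, 7, 8, 9, 10, 11, 12, 13, 14, 15, 16, 17, 18, 19} but the RHS claimed here equals {2, 3, 4, 5, 7, 8, 10, 11, 12, 13, 14, 16, 17, 18, 19}. The correct form is (A ∩ B)' = A' ∪ B'.

Identity is invalid: (A ∩ B)' = {1, 2, 3, 4, 5, 6, 7, 8, 9, 10, 11, 12, 13, 14, 15, 16, 17, 18, 19} but A' ∩ B' = {2, 3, 4, 5, 7, 8, 10, 11, 12, 13, 14, 16, 17, 18, 19}. The correct De Morgan law is (A ∩ B)' = A' ∪ B'.


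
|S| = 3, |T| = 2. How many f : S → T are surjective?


n = |S| = 3, k = |T| = 2. Surjections via inclusion-exclusion:
S(n,k) = Σ(-1)^i × C(k,i) × (k-i)^n, i=0 to k
i=0: (-1)^0×C(2,0)×2^3 = 8
i=1: (-1)^1×C(2,1)×1^3 = -2
i=2: (-1)^2×C(2,2)×0^3 = 0
Total = 6

Number of surjections = 6


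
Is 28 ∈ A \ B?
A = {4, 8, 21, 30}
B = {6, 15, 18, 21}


A = {4, 8, 21, 30}, B = {6, 15, 18, 21}
A \ B = elements in A but not in B
A \ B = {4, 8, 30}
Checking if 28 ∈ A \ B
28 is not in A \ B → False

28 ∉ A \ B


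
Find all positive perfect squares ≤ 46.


Checking each candidate:
Condition: positive perfect squares ≤ 46
Result = {1, 4, 9, 16, 25, 36}

{1, 4, 9, 16, 25, 36}


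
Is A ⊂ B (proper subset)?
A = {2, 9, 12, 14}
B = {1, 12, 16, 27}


A ⊂ B requires: A ⊆ B AND A ≠ B.
A ⊆ B? No
A ⊄ B, so A is not a proper subset.

No, A is not a proper subset of B


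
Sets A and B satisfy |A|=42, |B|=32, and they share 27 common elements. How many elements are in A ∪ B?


|A ∪ B| = |A| + |B| - |A ∩ B|
= 42 + 32 - 27
= 47

|A ∪ B| = 47


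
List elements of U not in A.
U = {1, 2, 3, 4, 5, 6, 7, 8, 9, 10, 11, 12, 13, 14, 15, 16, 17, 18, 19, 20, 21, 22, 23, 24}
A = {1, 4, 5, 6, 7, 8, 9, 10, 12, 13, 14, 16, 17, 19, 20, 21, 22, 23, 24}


Aᶜ = U \ A = elements in U but not in A
U = {1, 2, 3, 4, 5, 6, 7, 8, 9, 10, 11, 12, 13, 14, 15, 16, 17, 18, 19, 20, 21, 22, 23, 24}
A = {1, 4, 5, 6, 7, 8, 9, 10, 12, 13, 14, 16, 17, 19, 20, 21, 22, 23, 24}
Aᶜ = {2, 3, 11, 15, 18}

Aᶜ = {2, 3, 11, 15, 18}


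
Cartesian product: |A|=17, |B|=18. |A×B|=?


|A × B| = |A| × |B|
= 17 × 18
= 306

|A × B| = 306


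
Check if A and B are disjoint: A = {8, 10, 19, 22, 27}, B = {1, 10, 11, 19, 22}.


Disjoint means A ∩ B = ∅.
A ∩ B = {10, 19, 22}
A ∩ B ≠ ∅, so A and B are NOT disjoint.

No, A and B are not disjoint (A ∩ B = {10, 19, 22})


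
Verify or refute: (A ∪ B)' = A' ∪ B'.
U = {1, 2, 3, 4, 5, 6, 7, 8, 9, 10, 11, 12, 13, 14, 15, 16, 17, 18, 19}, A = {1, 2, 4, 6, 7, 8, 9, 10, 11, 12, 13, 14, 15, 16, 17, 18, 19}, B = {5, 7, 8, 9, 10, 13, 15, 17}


LHS: A ∪ B = {1, 2, 4, 5, 6, 7, 8, 9, 10, 11, 12, 13, 14, 15, 16, 17, 18, 19}
(A ∪ B)' = U \ (A ∪ B) = {3}
A' = {3, 5}, B' = {1, 2, 3, 4, 6, 11, 12, 14, 16, 18, 19}
Claimed RHS: A' ∪ B' = {1, 2, 3, 4, 5, 6, 11, 12, 14, 16, 18, 19}
Identity is INVALID: LHS = {3} but the RHS claimed here equals {1, 2, 3, 4, 5, 6, 11, 12, 14, 16, 18, 19}. The correct form is (A ∪ B)' = A' ∩ B'.

Identity is invalid: (A ∪ B)' = {3} but A' ∪ B' = {1, 2, 3, 4, 5, 6, 11, 12, 14, 16, 18, 19}. The correct De Morgan law is (A ∪ B)' = A' ∩ B'.


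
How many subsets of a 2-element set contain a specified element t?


Subsets of A containing t correspond to subsets of A \ {t}, which has 1 elements.
Count = 2^(n-1) = 2^1
= 2

Number of subsets containing t = 2


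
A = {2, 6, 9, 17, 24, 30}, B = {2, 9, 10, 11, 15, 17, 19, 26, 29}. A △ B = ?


A △ B = (A \ B) ∪ (B \ A) = elements in exactly one of A or B
A \ B = {6, 24, 30}
B \ A = {10, 11, 15, 19, 26, 29}
A △ B = {6, 10, 11, 15, 19, 24, 26, 29, 30}

A △ B = {6, 10, 11, 15, 19, 24, 26, 29, 30}


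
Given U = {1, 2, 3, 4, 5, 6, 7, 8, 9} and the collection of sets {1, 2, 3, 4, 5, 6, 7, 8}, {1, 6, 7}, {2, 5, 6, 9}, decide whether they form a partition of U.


A partition requires: (1) non-empty parts, (2) pairwise disjoint, (3) union = U
Parts: {1, 2, 3, 4, 5, 6, 7, 8}, {1, 6, 7}, {2, 5, 6, 9}
Union of parts: {1, 2, 3, 4, 5, 6, 7, 8, 9}
U = {1, 2, 3, 4, 5, 6, 7, 8, 9}
All non-empty? True
Pairwise disjoint? False
Covers U? True

No, not a valid partition


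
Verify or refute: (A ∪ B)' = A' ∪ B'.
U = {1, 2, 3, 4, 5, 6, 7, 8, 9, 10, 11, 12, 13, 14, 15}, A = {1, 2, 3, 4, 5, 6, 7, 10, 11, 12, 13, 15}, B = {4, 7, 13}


LHS: A ∪ B = {1, 2, 3, 4, 5, 6, 7, 10, 11, 12, 13, 15}
(A ∪ B)' = U \ (A ∪ B) = {8, 9, 14}
A' = {8, 9, 14}, B' = {1, 2, 3, 5, 6, 8, 9, 10, 11, 12, 14, 15}
Claimed RHS: A' ∪ B' = {1, 2, 3, 5, 6, 8, 9, 10, 11, 12, 14, 15}
Identity is INVALID: LHS = {8, 9, 14} but the RHS claimed here equals {1, 2, 3, 5, 6, 8, 9, 10, 11, 12, 14, 15}. The correct form is (A ∪ B)' = A' ∩ B'.

Identity is invalid: (A ∪ B)' = {8, 9, 14} but A' ∪ B' = {1, 2, 3, 5, 6, 8, 9, 10, 11, 12, 14, 15}. The correct De Morgan law is (A ∪ B)' = A' ∩ B'.


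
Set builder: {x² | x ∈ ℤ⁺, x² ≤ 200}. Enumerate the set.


Checking each candidate:
Condition: positive perfect squares ≤ 200
Result = {1, 4, 9, 16, 25, 36, 49, 64, 81, 100, 121, 144, 169, 196}

{1, 4, 9, 16, 25, 36, 49, 64, 81, 100, 121, 144, 169, 196}


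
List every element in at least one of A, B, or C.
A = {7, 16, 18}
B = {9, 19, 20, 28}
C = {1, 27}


A ∪ B = {7, 9, 16, 18, 19, 20, 28}
(A ∪ B) ∪ C = {1, 7, 9, 16, 18, 19, 20, 27, 28}

A ∪ B ∪ C = {1, 7, 9, 16, 18, 19, 20, 27, 28}


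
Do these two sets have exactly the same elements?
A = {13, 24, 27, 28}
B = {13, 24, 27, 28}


Two sets are equal iff they have exactly the same elements.
A = {13, 24, 27, 28}
B = {13, 24, 27, 28}
Same elements → A = B

Yes, A = B


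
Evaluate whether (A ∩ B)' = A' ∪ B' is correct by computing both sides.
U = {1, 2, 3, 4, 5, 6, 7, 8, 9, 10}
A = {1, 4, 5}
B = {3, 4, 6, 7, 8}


LHS: A ∩ B = {4}
(A ∩ B)' = U \ (A ∩ B) = {1, 2, 3, 5, 6, 7, 8, 9, 10}
A' = {2, 3, 6, 7, 8, 9, 10}, B' = {1, 2, 5, 9, 10}
Claimed RHS: A' ∪ B' = {1, 2, 3, 5, 6, 7, 8, 9, 10}
Identity is VALID: LHS = RHS = {1, 2, 3, 5, 6, 7, 8, 9, 10} ✓

Identity is valid. (A ∩ B)' = A' ∪ B' = {1, 2, 3, 5, 6, 7, 8, 9, 10}


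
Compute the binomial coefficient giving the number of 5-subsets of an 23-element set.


C(n,k) = n! / (k!(n-k)!)
C(23,5) = 23! / (5!18!)
= 33649

C(23,5) = 33649


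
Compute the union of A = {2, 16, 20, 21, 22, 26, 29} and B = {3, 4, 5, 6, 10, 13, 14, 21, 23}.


A ∪ B = all elements in A or B (or both)
A = {2, 16, 20, 21, 22, 26, 29}
B = {3, 4, 5, 6, 10, 13, 14, 21, 23}
A ∪ B = {2, 3, 4, 5, 6, 10, 13, 14, 16, 20, 21, 22, 23, 26, 29}

A ∪ B = {2, 3, 4, 5, 6, 10, 13, 14, 16, 20, 21, 22, 23, 26, 29}


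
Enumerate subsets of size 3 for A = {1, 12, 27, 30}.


|A| = 4, so A has C(4,3) = 4 subsets of size 3.
Enumerate by choosing 3 elements from A at a time:
{1, 12, 27}, {1, 12, 30}, {1, 27, 30}, {12, 27, 30}

3-element subsets (4 total): {1, 12, 27}, {1, 12, 30}, {1, 27, 30}, {12, 27, 30}


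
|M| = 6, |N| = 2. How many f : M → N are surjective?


n = |M| = 6, k = |N| = 2. Surjections via inclusion-exclusion:
S(n,k) = Σ(-1)^i × C(k,i) × (k-i)^n, i=0 to k
i=0: (-1)^0×C(2,0)×2^6 = 64
i=1: (-1)^1×C(2,1)×1^6 = -2
i=2: (-1)^2×C(2,2)×0^6 = 0
Total = 62

Number of surjections = 62


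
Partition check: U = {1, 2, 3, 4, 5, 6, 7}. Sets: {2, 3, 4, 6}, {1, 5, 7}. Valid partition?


A partition requires: (1) non-empty parts, (2) pairwise disjoint, (3) union = U
Parts: {2, 3, 4, 6}, {1, 5, 7}
Union of parts: {1, 2, 3, 4, 5, 6, 7}
U = {1, 2, 3, 4, 5, 6, 7}
All non-empty? True
Pairwise disjoint? True
Covers U? True

Yes, valid partition


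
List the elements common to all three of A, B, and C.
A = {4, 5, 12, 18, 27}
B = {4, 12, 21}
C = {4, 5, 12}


A ∩ B = {4, 12}
(A ∩ B) ∩ C = {4, 12}

A ∩ B ∩ C = {4, 12}


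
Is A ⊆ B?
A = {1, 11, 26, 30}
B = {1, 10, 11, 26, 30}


A ⊆ B means every element of A is in B.
All elements of A are in B.
So A ⊆ B.

Yes, A ⊆ B


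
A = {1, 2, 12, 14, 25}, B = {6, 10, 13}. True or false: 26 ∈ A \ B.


A = {1, 2, 12, 14, 25}, B = {6, 10, 13}
A \ B = elements in A but not in B
A \ B = {1, 2, 12, 14, 25}
Checking if 26 ∈ A \ B
26 is not in A \ B → False

26 ∉ A \ B


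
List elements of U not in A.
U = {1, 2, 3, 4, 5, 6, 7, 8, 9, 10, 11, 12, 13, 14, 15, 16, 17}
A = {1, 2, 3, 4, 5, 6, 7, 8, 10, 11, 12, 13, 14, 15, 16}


Aᶜ = U \ A = elements in U but not in A
U = {1, 2, 3, 4, 5, 6, 7, 8, 9, 10, 11, 12, 13, 14, 15, 16, 17}
A = {1, 2, 3, 4, 5, 6, 7, 8, 10, 11, 12, 13, 14, 15, 16}
Aᶜ = {9, 17}

Aᶜ = {9, 17}


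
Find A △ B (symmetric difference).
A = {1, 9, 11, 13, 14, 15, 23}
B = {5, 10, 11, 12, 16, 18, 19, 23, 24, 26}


A △ B = (A \ B) ∪ (B \ A) = elements in exactly one of A or B
A \ B = {1, 9, 13, 14, 15}
B \ A = {5, 10, 12, 16, 18, 19, 24, 26}
A △ B = {1, 5, 9, 10, 12, 13, 14, 15, 16, 18, 19, 24, 26}

A △ B = {1, 5, 9, 10, 12, 13, 14, 15, 16, 18, 19, 24, 26}


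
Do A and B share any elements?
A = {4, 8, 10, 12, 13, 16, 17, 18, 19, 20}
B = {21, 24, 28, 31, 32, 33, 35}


Disjoint means A ∩ B = ∅.
A ∩ B = ∅
A ∩ B = ∅, so A and B are disjoint.

No — A and B share no elements (A ∩ B = ∅), so they are disjoint


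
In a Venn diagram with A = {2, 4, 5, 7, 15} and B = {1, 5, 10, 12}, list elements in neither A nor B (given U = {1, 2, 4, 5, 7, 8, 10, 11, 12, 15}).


A = {2, 4, 5, 7, 15}
B = {1, 5, 10, 12}
Region: in neither A nor B (given U = {1, 2, 4, 5, 7, 8, 10, 11, 12, 15})
Elements: {8, 11}

Elements in neither A nor B (given U = {1, 2, 4, 5, 7, 8, 10, 11, 12, 15}): {8, 11}


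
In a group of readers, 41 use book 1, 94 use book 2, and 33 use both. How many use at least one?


|A ∪ B| = |A| + |B| - |A ∩ B|
= 41 + 94 - 33
= 102

|A ∪ B| = 102


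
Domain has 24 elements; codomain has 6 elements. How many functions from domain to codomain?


Each of |A| = 24 inputs maps to any of |B| = 6 outputs.
# functions = |B|^|A| = 6^24
= 4738381338321616896

Number of functions = 4738381338321616896


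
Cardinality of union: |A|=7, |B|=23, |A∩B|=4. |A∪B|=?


|A ∪ B| = |A| + |B| - |A ∩ B|
= 7 + 23 - 4
= 26

|A ∪ B| = 26


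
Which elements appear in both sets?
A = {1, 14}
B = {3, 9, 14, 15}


A ∩ B = elements in both A and B
A = {1, 14}
B = {3, 9, 14, 15}
A ∩ B = {14}

A ∩ B = {14}


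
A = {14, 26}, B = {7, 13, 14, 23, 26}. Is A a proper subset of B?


A ⊂ B requires: A ⊆ B AND A ≠ B.
A ⊆ B? Yes
A = B? No
A ⊂ B: Yes (A is a proper subset of B)

Yes, A ⊂ B


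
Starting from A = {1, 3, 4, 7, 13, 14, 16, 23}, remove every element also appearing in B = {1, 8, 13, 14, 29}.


A \ B = elements in A but not in B
A = {1, 3, 4, 7, 13, 14, 16, 23}
B = {1, 8, 13, 14, 29}
Remove from A any elements in B
A \ B = {3, 4, 7, 16, 23}

A \ B = {3, 4, 7, 16, 23}


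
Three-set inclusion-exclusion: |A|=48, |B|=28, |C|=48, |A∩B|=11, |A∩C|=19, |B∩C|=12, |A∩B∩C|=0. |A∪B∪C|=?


|A∪B∪C| = |A|+|B|+|C| - |A∩B|-|A∩C|-|B∩C| + |A∩B∩C|
= 48+28+48 - 11-19-12 + 0
= 124 - 42 + 0
= 82

|A ∪ B ∪ C| = 82


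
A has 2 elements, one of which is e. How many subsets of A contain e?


Subsets of A containing e correspond to subsets of A \ {e}, which has 1 elements.
Count = 2^(n-1) = 2^1
= 2

Number of subsets containing e = 2


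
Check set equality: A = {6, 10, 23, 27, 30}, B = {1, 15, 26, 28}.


Two sets are equal iff they have exactly the same elements.
A = {6, 10, 23, 27, 30}
B = {1, 15, 26, 28}
Differences: {1, 6, 10, 15, 23, 26, 27, 28, 30}
A ≠ B

No, A ≠ B


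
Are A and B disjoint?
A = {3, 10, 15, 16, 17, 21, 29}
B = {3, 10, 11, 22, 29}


Disjoint means A ∩ B = ∅.
A ∩ B = {3, 10, 29}
A ∩ B ≠ ∅, so A and B are NOT disjoint.

No, A and B are not disjoint (A ∩ B = {3, 10, 29})


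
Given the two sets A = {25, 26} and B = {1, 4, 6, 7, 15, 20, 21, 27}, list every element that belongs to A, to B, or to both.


A ∪ B = all elements in A or B (or both)
A = {25, 26}
B = {1, 4, 6, 7, 15, 20, 21, 27}
A ∪ B = {1, 4, 6, 7, 15, 20, 21, 25, 26, 27}

A ∪ B = {1, 4, 6, 7, 15, 20, 21, 25, 26, 27}


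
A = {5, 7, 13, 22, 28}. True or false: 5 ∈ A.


A = {5, 7, 13, 22, 28}
Checking if 5 is in A
5 is in A → True

5 ∈ A


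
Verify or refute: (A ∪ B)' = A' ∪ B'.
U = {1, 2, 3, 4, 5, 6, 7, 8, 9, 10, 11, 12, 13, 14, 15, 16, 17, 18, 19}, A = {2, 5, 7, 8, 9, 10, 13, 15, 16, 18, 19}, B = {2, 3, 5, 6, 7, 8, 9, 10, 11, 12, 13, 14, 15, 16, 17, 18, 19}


LHS: A ∪ B = {2, 3, 5, 6, 7, 8, 9, 10, 11, 12, 13, 14, 15, 16, 17, 18, 19}
(A ∪ B)' = U \ (A ∪ B) = {1, 4}
A' = {1, 3, 4, 6, 11, 12, 14, 17}, B' = {1, 4}
Claimed RHS: A' ∪ B' = {1, 3, 4, 6, 11, 12, 14, 17}
Identity is INVALID: LHS = {1, 4} but the RHS claimed here equals {1, 3, 4, 6, 11, 12, 14, 17}. The correct form is (A ∪ B)' = A' ∩ B'.

Identity is invalid: (A ∪ B)' = {1, 4} but A' ∪ B' = {1, 3, 4, 6, 11, 12, 14, 17}. The correct De Morgan law is (A ∪ B)' = A' ∩ B'.


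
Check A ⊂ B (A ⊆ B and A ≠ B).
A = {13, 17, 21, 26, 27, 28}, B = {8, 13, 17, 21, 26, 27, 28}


A ⊂ B requires: A ⊆ B AND A ≠ B.
A ⊆ B? Yes
A = B? No
A ⊂ B: Yes (A is a proper subset of B)

Yes, A ⊂ B


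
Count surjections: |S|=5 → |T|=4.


n = |S| = 5, k = |T| = 4. Surjections via inclusion-exclusion:
S(n,k) = Σ(-1)^i × C(k,i) × (k-i)^n, i=0 to k
i=0: (-1)^0×C(4,0)×4^5 = 1024
i=1: (-1)^1×C(4,1)×3^5 = -972
i=2: (-1)^2×C(4,2)×2^5 = 192
i=3: (-1)^3×C(4,3)×1^5 = -4
i=4: (-1)^4×C(4,4)×0^5 = 0
Total = 240

Number of surjections = 240


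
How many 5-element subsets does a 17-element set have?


C(n,k) = n! / (k!(n-k)!)
C(17,5) = 17! / (5!12!)
= 6188

C(17,5) = 6188


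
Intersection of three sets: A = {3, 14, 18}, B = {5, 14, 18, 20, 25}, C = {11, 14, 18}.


A ∩ B = {14, 18}
(A ∩ B) ∩ C = {14, 18}

A ∩ B ∩ C = {14, 18}


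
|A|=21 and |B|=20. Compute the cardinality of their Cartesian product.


|A × B| = |A| × |B|
= 21 × 20
= 420

|A × B| = 420


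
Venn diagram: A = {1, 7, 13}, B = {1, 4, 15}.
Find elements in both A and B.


A = {1, 7, 13}
B = {1, 4, 15}
Region: in both A and B
Elements: {1}

Elements in both A and B: {1}


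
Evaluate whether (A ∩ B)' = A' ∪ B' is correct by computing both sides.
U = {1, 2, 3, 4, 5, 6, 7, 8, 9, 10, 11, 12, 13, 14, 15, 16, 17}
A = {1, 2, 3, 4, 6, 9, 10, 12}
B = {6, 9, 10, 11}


LHS: A ∩ B = {6, 9, 10}
(A ∩ B)' = U \ (A ∩ B) = {1, 2, 3, 4, 5, 7, 8, 11, 12, 13, 14, 15, 16, 17}
A' = {5, 7, 8, 11, 13, 14, 15, 16, 17}, B' = {1, 2, 3, 4, 5, 7, 8, 12, 13, 14, 15, 16, 17}
Claimed RHS: A' ∪ B' = {1, 2, 3, 4, 5, 7, 8, 11, 12, 13, 14, 15, 16, 17}
Identity is VALID: LHS = RHS = {1, 2, 3, 4, 5, 7, 8, 11, 12, 13, 14, 15, 16, 17} ✓

Identity is valid. (A ∩ B)' = A' ∪ B' = {1, 2, 3, 4, 5, 7, 8, 11, 12, 13, 14, 15, 16, 17}


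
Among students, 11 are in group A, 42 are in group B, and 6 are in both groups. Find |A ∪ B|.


|A ∪ B| = |A| + |B| - |A ∩ B|
= 11 + 42 - 6
= 47

|A ∪ B| = 47


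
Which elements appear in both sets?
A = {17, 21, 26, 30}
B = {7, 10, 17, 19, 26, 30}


A ∩ B = elements in both A and B
A = {17, 21, 26, 30}
B = {7, 10, 17, 19, 26, 30}
A ∩ B = {17, 26, 30}

A ∩ B = {17, 26, 30}


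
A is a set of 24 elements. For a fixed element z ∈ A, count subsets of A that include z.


Subsets of A containing z correspond to subsets of A \ {z}, which has 23 elements.
Count = 2^(n-1) = 2^23
= 8388608

Number of subsets containing z = 8388608


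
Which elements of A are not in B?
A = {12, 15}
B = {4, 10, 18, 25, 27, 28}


A \ B = elements in A but not in B
A = {12, 15}
B = {4, 10, 18, 25, 27, 28}
Remove from A any elements in B
A \ B = {12, 15}

A \ B = {12, 15}


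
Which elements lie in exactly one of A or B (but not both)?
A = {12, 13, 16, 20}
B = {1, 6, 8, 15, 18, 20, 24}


A △ B = (A \ B) ∪ (B \ A) = elements in exactly one of A or B
A \ B = {12, 13, 16}
B \ A = {1, 6, 8, 15, 18, 24}
A △ B = {1, 6, 8, 12, 13, 15, 16, 18, 24}

A △ B = {1, 6, 8, 12, 13, 15, 16, 18, 24}


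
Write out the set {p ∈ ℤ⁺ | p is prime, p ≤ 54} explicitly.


Checking each candidate:
Condition: primes ≤ 54
Result = {2, 3, 5, 7, 11, 13, 17, 19, 23, 29, 31, 37, 41, 43, 47, 53}

{2, 3, 5, 7, 11, 13, 17, 19, 23, 29, 31, 37, 41, 43, 47, 53}


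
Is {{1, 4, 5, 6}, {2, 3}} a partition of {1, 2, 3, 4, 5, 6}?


A partition requires: (1) non-empty parts, (2) pairwise disjoint, (3) union = U
Parts: {1, 4, 5, 6}, {2, 3}
Union of parts: {1, 2, 3, 4, 5, 6}
U = {1, 2, 3, 4, 5, 6}
All non-empty? True
Pairwise disjoint? True
Covers U? True

Yes, valid partition


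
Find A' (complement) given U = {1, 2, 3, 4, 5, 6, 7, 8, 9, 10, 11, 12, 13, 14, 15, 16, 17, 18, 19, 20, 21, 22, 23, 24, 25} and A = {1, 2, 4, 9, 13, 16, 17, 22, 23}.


Aᶜ = U \ A = elements in U but not in A
U = {1, 2, 3, 4, 5, 6, 7, 8, 9, 10, 11, 12, 13, 14, 15, 16, 17, 18, 19, 20, 21, 22, 23, 24, 25}
A = {1, 2, 4, 9, 13, 16, 17, 22, 23}
Aᶜ = {3, 5, 6, 7, 8, 10, 11, 12, 14, 15, 18, 19, 20, 21, 24, 25}

Aᶜ = {3, 5, 6, 7, 8, 10, 11, 12, 14, 15, 18, 19, 20, 21, 24, 25}


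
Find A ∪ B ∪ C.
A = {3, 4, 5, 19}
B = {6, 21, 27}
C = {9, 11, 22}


A ∪ B = {3, 4, 5, 6, 19, 21, 27}
(A ∪ B) ∪ C = {3, 4, 5, 6, 9, 11, 19, 21, 22, 27}

A ∪ B ∪ C = {3, 4, 5, 6, 9, 11, 19, 21, 22, 27}


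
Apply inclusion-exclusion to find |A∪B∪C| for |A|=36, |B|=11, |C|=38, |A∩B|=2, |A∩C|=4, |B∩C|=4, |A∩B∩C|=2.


|A∪B∪C| = |A|+|B|+|C| - |A∩B|-|A∩C|-|B∩C| + |A∩B∩C|
= 36+11+38 - 2-4-4 + 2
= 85 - 10 + 2
= 77

|A ∪ B ∪ C| = 77


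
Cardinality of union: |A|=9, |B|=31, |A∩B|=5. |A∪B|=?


|A ∪ B| = |A| + |B| - |A ∩ B|
= 9 + 31 - 5
= 35

|A ∪ B| = 35


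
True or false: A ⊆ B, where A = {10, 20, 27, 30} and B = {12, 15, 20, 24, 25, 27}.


A ⊆ B means every element of A is in B.
Elements in A not in B: {10, 30}
So A ⊄ B.

No, A ⊄ B


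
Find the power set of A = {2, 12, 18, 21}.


|A| = 4, so |P(A)| = 2^4 = 16
Enumerate subsets by cardinality (0 to 4):
∅, {2}, {12}, {18}, {21}, {2, 12}, {2, 18}, {2, 21}, {12, 18}, {12, 21}, {18, 21}, {2, 12, 18}, {2, 12, 21}, {2, 18, 21}, {12, 18, 21}, {2, 12, 18, 21}

P(A) has 16 subsets: ∅, {2}, {12}, {18}, {21}, {2, 12}, {2, 18}, {2, 21}, {12, 18}, {12, 21}, {18, 21}, {2, 12, 18}, {2, 12, 21}, {2, 18, 21}, {12, 18, 21}, {2, 12, 18, 21}


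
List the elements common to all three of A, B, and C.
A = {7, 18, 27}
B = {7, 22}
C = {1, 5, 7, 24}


A ∩ B = {7}
(A ∩ B) ∩ C = {7}

A ∩ B ∩ C = {7}


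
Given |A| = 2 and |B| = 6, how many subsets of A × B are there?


A relation from A to B is any subset of A × B.
|A × B| = 2 × 6 = 12
# relations = 2^|A × B| = 2^12 = 4096

Number of relations = 4096


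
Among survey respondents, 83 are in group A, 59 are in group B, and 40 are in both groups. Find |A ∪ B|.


|A ∪ B| = |A| + |B| - |A ∩ B|
= 83 + 59 - 40
= 102

|A ∪ B| = 102


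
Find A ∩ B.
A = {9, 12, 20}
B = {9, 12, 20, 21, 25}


A ∩ B = elements in both A and B
A = {9, 12, 20}
B = {9, 12, 20, 21, 25}
A ∩ B = {9, 12, 20}

A ∩ B = {9, 12, 20}


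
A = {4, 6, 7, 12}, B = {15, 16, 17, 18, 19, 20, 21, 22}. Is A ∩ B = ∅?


Disjoint means A ∩ B = ∅.
A ∩ B = ∅
A ∩ B = ∅, so A and B are disjoint.

Yes, A and B are disjoint
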